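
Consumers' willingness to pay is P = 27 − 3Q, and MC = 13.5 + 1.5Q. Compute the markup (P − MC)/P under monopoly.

A monopolist chooses Q where MR = MC. MR = 27 − 6Q; setting this equal to 13.5 + 1.5Q gives Q = 1.8 and P = 21.6.
Lerner index = (P − MC)/P = (21.6 − 16.2)/21.6 = 0.25.

Lerner index = 0.25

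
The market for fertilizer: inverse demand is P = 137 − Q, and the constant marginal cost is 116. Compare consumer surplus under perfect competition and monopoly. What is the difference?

Consumer surplus falls by 165.375

Under competition P = MC = 116, so Q = (137 − 116)/1 = 21.
CS = ½·(137 − 116)·21 = 220.5.
A monopolist chooses Q where MR = MC. MR = 137 − 2Q; setting this equal to 116 gives Q = 10.5 and P = 126.5.
CS = ½·(137 − 126.5)·10.5 = 55.125.
Change in consumer surplus: 55.125 − 220.5 = −165.375.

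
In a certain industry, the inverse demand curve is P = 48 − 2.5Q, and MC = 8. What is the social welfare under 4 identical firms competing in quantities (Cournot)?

In a 4-firm Cournot equilibrium, symmetry and the first-order condition give q = (48 − 8)/(12.5) = 3.2. So Q = 12.8 and P = 16.
CS = ½·(48 − 16)·12.8 = 204.8; PS = (16 − 8)·12.8 = 102.4; TS = 307.2.

TS = 307.2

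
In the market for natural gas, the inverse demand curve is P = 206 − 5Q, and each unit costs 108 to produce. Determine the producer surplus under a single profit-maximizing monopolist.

A monopolist chooses Q where MR = MC. MR = 206 − 10Q; setting this equal to 108 gives Q = 9.8 and P = 157.
PS = (157 − 108)·9.8 = 480.2.

PS = 480.2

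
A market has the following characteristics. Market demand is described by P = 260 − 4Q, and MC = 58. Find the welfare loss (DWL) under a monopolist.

DWL = 1275.125

Under competition P = MC = 58, so Q = (260 − 58)/4 = 50.5.
A monopolist chooses Q where MR = MC. MR = 260 − 8Q; setting this equal to 58 gives Q = 25.25 and P = 159.
DWL is the triangle between Q = 25.25 and Q = 50.5: ½·(50.5 − 25.25)·(159 − 58) = 1275.125.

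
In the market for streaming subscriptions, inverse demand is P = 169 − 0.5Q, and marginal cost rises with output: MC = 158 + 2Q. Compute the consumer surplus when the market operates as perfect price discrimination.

CS = 0

Under first-degree price discrimination the firm charges each unit its demand price and produces up to where P = MC, i.e. Q = 4.4. Consumer surplus is zero; producer surplus equals total surplus.
CS = 0.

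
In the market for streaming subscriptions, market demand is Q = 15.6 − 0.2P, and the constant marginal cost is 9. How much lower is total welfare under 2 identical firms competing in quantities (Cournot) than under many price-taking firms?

Inverting demand: P = 78 − 5Q.
Competitive firms price at marginal cost: P = 9, giving Q = 13.8.
CS = ½·(78 − 9)·13.8 = 476.1; PS = (9 − 9)·13.8 = 0; TS = 476.1.
With 2 symmetric Cournot firms, each firm's FOC gives 78 − 15q = 9, so q = 4.6, Q = 2·4.6 = 9.2, and P = 32.
CS = ½·(78 − 32)·9.2 = 211.6; PS = (32 − 9)·9.2 = 211.6; TS = 423.2.
Change in total welfare: 423.2 − 476.1 = −52.9.

Total welfare falls by 52.9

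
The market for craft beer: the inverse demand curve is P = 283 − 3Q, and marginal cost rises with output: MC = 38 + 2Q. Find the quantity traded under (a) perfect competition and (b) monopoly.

Competition: Q = 49; Monopoly: Q = 30.625

Competitive equilibrium sets price equal to marginal cost: 283 − 3Q = 38 + 2Q, so Q = 49 and P = 136.
Monopoly sets MR = MC: 283 − 6Q = 38 + 2Q ⇒ Q = 30.625, P = 283 − 3·30.625 = 191.125.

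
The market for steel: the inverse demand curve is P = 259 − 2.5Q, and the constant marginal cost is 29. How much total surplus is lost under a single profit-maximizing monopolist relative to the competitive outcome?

Perfect competition: P = MC = 29, so 259 − 2.5Q = 29 and Q = 92.
Monopoly sets MR = MC: 259 − 5Q = 29 ⇒ Q = 46, P = 259 − 2.5·46 = 144.
DWL is the triangle between Q = 46 and Q = 92: ½·(92 − 46)·(144 − 29) = 2645.

DWL = 2645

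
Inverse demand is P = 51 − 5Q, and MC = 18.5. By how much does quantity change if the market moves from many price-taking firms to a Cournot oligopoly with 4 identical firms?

Under competition P = MC = 18.5, so Q = (51 − 18.5)/5 = 6.5.
Cournot with 4 identical firms: the symmetric best-response condition is 51 − 25q = 18.5. Each firm produces q = 1.3, total output Q = 5.2, price P = 25.
Change in quantity: 5.2 − 6.5 = −1.3.

Quantity falls by 1.3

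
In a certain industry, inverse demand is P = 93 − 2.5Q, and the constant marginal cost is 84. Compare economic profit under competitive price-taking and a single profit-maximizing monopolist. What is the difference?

Competitive firms price at marginal cost: P = 84, giving Q = 3.6.
Profit = (84 − 84)·3.6 = 0.
The monopolist equates marginal revenue to marginal cost: 93 − 5Q = 84, so Q = 1.8. From demand, P = 88.5.
Profit = (88.5 − 84)·1.8 = 8.1.
Change in economic profit: 8.1 − 0 = 8.1.

Economic profit rises by 8.1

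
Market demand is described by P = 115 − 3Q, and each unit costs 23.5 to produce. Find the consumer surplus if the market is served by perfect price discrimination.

With perfect price discrimination, output is the efficient level Q = 30.5 (where demand meets MC), but every buyer pays their willingness to pay: CS = 0 and PS = total surplus.
CS = 0.

CS = 0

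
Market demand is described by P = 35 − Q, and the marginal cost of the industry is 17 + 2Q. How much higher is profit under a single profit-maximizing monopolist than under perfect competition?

Profit rises by 4.5

Competitive equilibrium sets price equal to marginal cost: 35 − Q = 17 + 2Q, so Q = 6 and P = 29.
Profit = 29·6 − (17·6 + ½·2·6²) = 36.
The monopolist equates marginal revenue to marginal cost: 35 − 2Q = 17 + 2Q, so Q = 4.5. From demand, P = 30.5.
Profit = 30.5·4.5 − (17·4.5 + ½·2·4.5²) = 40.5.
Change in profit: 40.5 − 36 = 4.5.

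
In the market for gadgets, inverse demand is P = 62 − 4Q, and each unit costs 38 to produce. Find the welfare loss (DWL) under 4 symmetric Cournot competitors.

Competitive firms price at marginal cost: P = 38, giving Q = 6.
Cournot with 4 identical firms: the symmetric best-response condition is 62 − 20q = 38. Each firm produces q = 1.2, total output Q = 4.8, price P = 42.8.
DWL is the triangle between Q = 4.8 and Q = 6: ½·(6 − 4.8)·(42.8 − 38) = 2.88.

DWL = 2.88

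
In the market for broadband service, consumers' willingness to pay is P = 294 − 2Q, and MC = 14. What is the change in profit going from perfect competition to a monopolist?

Profit rises by 9800

Perfect competition: P = MC = 14, so 294 − 2Q = 14 and Q = 140.
Profit = (14 − 14)·140 = 0.
A monopolist chooses Q where MR = MC. MR = 294 − 4Q; setting this equal to 14 gives Q = 70 and P = 154.
Profit = (154 − 14)·70 = 9800.
Change in profit: 9800 − 0 = 9800.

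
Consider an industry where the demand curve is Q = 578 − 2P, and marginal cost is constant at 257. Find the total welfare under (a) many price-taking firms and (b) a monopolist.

Inverting demand: P = 289 − 0.5Q.
Competitive firms price at marginal cost: P = 257, giving Q = 64.
CS = ½·(289 − 257)·64 = 1024; PS = (257 − 257)·64 = 0; TS = 1024.
A monopolist chooses Q where MR = MC. MR = 289 − Q; setting this equal to 257 gives Q = 32 and P = 273.
CS = ½·(289 − 273)·32 = 256; PS = (273 − 257)·32 = 512; TS = 768.

Competition: TS = 1024; Monopoly: TS = 768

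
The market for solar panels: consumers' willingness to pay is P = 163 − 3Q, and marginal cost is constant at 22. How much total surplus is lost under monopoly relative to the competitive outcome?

Perfect competition: P = MC = 22, so 163 − 3Q = 22 and Q = 47.
The monopolist equates marginal revenue to marginal cost: 163 − 6Q = 22, so Q = 23.5. From demand, P = 92.5.
DWL is the triangle between Q = 23.5 and Q = 47: ½·(47 − 23.5)·(92.5 − 22) = 828.375.

DWL = 828.375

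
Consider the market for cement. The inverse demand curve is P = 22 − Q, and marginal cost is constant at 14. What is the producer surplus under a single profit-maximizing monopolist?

PS = 16

The monopolist equates marginal revenue to marginal cost: 22 − 2Q = 14, so Q = 4. From demand, P = 18.
PS = (18 − 14)·4 = 16.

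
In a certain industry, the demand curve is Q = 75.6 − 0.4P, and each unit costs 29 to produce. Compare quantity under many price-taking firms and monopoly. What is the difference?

Q falls by 32

Inverting demand: P = 189 − 2.5Q.
Under competition P = MC = 29, so Q = (189 − 29)/2.5 = 64.
The monopolist equates marginal revenue to marginal cost: 189 − 5Q = 29, so Q = 32. From demand, P = 109.
Change in quantity: 32 − 64 = −32.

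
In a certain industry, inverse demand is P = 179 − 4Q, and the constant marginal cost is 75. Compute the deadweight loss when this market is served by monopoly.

DWL = 338

Competitive firms price at marginal cost: P = 75, giving Q = 26.
Monopoly sets MR = MC: 179 − 8Q = 75 ⇒ Q = 13, P = 179 − 4·13 = 127.
DWL is the triangle between Q = 13 and Q = 26: ½·(26 − 13)·(127 − 75) = 338.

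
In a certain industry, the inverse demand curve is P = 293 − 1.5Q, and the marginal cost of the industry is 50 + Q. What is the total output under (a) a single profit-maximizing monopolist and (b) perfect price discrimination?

The monopolist equates marginal revenue to marginal cost: 293 − 3Q = 50 + Q, so Q = 60.75. From demand, P = 201.875.
A perfectly discriminating monopolist sells every unit with P(Q) ≥ MC(Q), so output equals the competitive quantity Q = 97.2. Each buyer pays their reservation price, so CS = 0 and the firm captures all surplus.

Monopoly: Q = 60.75; Perfect PD: Q = 97.2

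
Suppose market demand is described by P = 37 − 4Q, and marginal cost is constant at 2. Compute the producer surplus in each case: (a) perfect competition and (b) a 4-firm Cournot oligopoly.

Under competition P = MC = 2, so Q = (37 − 2)/4 = 8.75.
PS = (2 − 2)·8.75 = 0.
In a 4-firm Cournot equilibrium, symmetry and the first-order condition give q = (37 − 2)/(20) = 1.75. So Q = 7 and P = 9.
PS = (9 − 2)·7 = 49.

Competition: PS = 0; Cournot: PS = 49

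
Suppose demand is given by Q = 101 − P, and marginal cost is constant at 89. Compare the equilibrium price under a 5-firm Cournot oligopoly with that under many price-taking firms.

Inverting demand: P = 101 − Q.
With 5 symmetric Cournot firms, each firm's FOC gives 101 − 6q = 89, so q = 2, Q = 5·2 = 10, and P = 91.
Under competition P = MC = 89, so Q = (101 − 89)/1 = 12.

Cournot: P = 91; Competition: P = 89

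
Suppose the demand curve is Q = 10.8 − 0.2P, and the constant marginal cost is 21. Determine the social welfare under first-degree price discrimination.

Inverting demand: P = 54 − 5Q.
With perfect price discrimination, output is the efficient level Q = 6.6 (where demand meets MC), but every buyer pays their willingness to pay: CS = 0 and PS = total surplus.
TS = 108.9 (equal to competitive TS).

TS = 108.9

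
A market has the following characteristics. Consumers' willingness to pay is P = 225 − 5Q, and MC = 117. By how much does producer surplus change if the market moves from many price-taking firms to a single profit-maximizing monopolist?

Perfect competition: P = MC = 117, so 225 − 5Q = 117 and Q = 21.6.
PS = (117 − 117)·21.6 = 0.
The monopolist equates marginal revenue to marginal cost: 225 − 10Q = 117, so Q = 10.8. From demand, P = 171.
PS = (171 − 117)·10.8 = 583.2.
Change in producer surplus: 583.2 − 0 = 583.2.

Producer surplus rises by 583.2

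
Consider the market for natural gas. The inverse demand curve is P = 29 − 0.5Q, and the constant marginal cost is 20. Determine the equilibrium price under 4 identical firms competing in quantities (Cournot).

P = 21.8

Cournot with 4 identical firms: the symmetric best-response condition is 29 − 2.5q = 20. Each firm produces q = 3.6, total output Q = 14.4, price P = 21.8.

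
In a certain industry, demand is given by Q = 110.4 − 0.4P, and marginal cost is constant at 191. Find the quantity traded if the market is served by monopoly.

Inverting demand: P = 276 − 2.5Q.
Monopoly sets MR = MC: 276 − 5Q = 191 ⇒ Q = 17, P = 276 − 2.5·17 = 233.5.

Q = 17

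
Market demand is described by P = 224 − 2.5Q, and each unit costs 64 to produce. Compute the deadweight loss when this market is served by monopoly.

Perfect competition: P = MC = 64, so 224 − 2.5Q = 64 and Q = 64.
Monopoly sets MR = MC: 224 − 5Q = 64 ⇒ Q = 32, P = 224 − 2.5·32 = 144.
DWL is the triangle between Q = 32 and Q = 64: ½·(64 − 32)·(144 − 64) = 1280.

DWL = 1280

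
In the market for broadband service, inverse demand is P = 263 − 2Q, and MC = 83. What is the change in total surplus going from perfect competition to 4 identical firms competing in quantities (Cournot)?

TS falls by 324

Perfect competition: P = MC = 83, so 263 − 2Q = 83 and Q = 90.
CS = ½·(263 − 83)·90 = 8100; PS = (83 − 83)·90 = 0; TS = 8100.
Cournot with 4 identical firms: the symmetric best-response condition is 263 − 10q = 83. Each firm produces q = 18, total output Q = 72, price P = 119.
CS = ½·(263 − 119)·72 = 5184; PS = (119 − 83)·72 = 2592; TS = 7776.
Change in total surplus: 7776 − 8100 = −324.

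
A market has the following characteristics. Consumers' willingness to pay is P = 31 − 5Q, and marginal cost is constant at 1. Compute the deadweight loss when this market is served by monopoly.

Competitive firms price at marginal cost: P = 1, giving Q = 6.
A monopolist chooses Q where MR = MC. MR = 31 − 10Q; setting this equal to 1 gives Q = 3 and P = 16.
DWL is the triangle between Q = 3 and Q = 6: ½·(6 − 3)·(16 − 1) = 22.5.

DWL = 22.5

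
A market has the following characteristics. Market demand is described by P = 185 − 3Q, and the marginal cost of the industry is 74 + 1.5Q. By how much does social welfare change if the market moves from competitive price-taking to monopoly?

Under competition P = MC: 185 − 3Q = 74 + 1.5Q ⇒ Q = 74/3, P = 111.
CS = ½·(185 − 111)·74/3 = 2738/3; PS = (111·74/3 − 74·74/3 − ½·1.5·(74/3)²) = 1369/3; TS = 1369.
The monopolist equates marginal revenue to marginal cost: 185 − 6Q = 74 + 1.5Q, so Q = 14.8. From demand, P = 140.6.
CS = ½·(185 − 140.6)·14.8 = 328.56; PS = (140.6·14.8 − 74·14.8 − ½·1.5·14.8²) = 821.4; TS = 1149.96.
Change in social welfare: 1149.96 − 1369 = −219.04.

TS falls by 219.04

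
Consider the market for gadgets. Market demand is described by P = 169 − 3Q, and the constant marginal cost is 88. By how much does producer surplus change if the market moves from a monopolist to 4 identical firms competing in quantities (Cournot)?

Producer surplus falls by 196.83

The monopolist equates marginal revenue to marginal cost: 169 − 6Q = 88, so Q = 13.5. From demand, P = 128.5.
PS = (128.5 − 88)·13.5 = 546.75.
With 4 symmetric Cournot firms, each firm's FOC gives 169 − 15q = 88, so q = 5.4, Q = 4·5.4 = 21.6, and P = 104.2.
PS = (104.2 − 88)·21.6 = 349.92.
Change in producer surplus: 349.92 − 546.75 = −196.83.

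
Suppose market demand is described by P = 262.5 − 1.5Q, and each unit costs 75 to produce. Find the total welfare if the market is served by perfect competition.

TS = 11718.75

Perfect competition: P = MC = 75, so 262.5 − 1.5Q = 75 and Q = 125.
CS = ½·(262.5 − 75)·125 = 11718.75; PS = (75 − 75)·125 = 0; TS = 11718.75.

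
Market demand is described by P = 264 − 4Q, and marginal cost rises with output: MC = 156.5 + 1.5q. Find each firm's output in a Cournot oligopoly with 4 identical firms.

With 4 symmetric Cournot firms, each firm's FOC gives 264 − 20q = 156.5 + 1.5q, so q = 5, Q = 4·5 = 20, and P = 184.

q_i = 5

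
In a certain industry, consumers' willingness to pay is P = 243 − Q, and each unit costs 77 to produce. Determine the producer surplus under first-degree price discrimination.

PS = 13778

Under first-degree price discrimination the firm charges each unit its demand price and produces up to where P = MC, i.e. Q = 166. Consumer surplus is zero; producer surplus equals total surplus.
PS = ½·(243 − 77)·166 = 13778.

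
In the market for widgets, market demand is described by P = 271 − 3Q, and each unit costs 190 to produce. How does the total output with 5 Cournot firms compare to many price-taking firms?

Cournot: Q = 22.5; Competition: Q = 27

Cournot with 5 identical firms: the symmetric best-response condition is 271 − 18q = 190. Each firm produces q = 4.5, total output Q = 22.5, price P = 203.5.
Under competition P = MC = 190, so Q = (271 − 190)/3 = 27.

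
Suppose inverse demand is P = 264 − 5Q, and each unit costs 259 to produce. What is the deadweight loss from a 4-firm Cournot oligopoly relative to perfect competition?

Perfect competition: P = MC = 259, so 264 − 5Q = 259 and Q = 1.
In a 4-firm Cournot equilibrium, symmetry and the first-order condition give q = (264 − 259)/(25) = 0.2. So Q = 0.8 and P = 260.
DWL is the triangle between Q = 0.8 and Q = 1: ½·(1 − 0.8)·(260 − 259) = 0.1.

DWL = 0.1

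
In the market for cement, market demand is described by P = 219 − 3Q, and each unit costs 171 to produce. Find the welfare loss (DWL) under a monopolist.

DWL = 96

Competitive firms price at marginal cost: P = 171, giving Q = 16.
Monopoly sets MR = MC: 219 − 6Q = 171 ⇒ Q = 8, P = 219 − 3·8 = 195.
DWL is the triangle between Q = 8 and Q = 16: ½·(16 − 8)·(195 − 171) = 96.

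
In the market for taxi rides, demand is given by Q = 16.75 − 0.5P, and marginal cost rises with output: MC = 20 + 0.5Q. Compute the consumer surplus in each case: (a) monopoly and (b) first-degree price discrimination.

Monopoly: CS = 9; Perfect PD: CS = 0

Inverting demand: P = 33.5 − 2Q.
A monopolist chooses Q where MR = MC. MR = 33.5 − 4Q; setting this equal to 20 + 0.5Q gives Q = 3 and P = 27.5.
CS = ½·(33.5 − 27.5)·3 = 9.
Under first-degree price discrimination the firm charges each unit its demand price and produces up to where P = MC, i.e. Q = 5.4. Consumer surplus is zero; producer surplus equals total surplus.
CS = 0.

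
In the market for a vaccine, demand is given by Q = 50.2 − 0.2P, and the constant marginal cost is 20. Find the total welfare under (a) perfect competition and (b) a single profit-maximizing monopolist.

Competition: TS = 5336.1; Monopoly: TS = 4002.075

Inverting demand: P = 251 − 5Q.
Under competition P = MC = 20, so Q = (251 − 20)/5 = 46.2.
CS = ½·(251 − 20)·46.2 = 5336.1; PS = (20 − 20)·46.2 = 0; TS = 5336.1.
A monopolist chooses Q where MR = MC. MR = 251 − 10Q; setting this equal to 20 gives Q = 23.1 and P = 135.5.
CS = ½·(251 − 135.5)·23.1 = 1334.025; PS = (135.5 − 20)·23.1 = 2668.05; TS = 4002.075.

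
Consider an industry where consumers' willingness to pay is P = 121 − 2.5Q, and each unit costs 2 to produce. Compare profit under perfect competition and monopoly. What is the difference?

Profit rises by 1416.1

Under competition P = MC = 2, so Q = (121 − 2)/2.5 = 47.6.
Profit = (2 − 2)·47.6 = 0.
The monopolist equates marginal revenue to marginal cost: 121 − 5Q = 2, so Q = 23.8. From demand, P = 61.5.
Profit = (61.5 − 2)·23.8 = 1416.1.
Change in profit: 1416.1 − 0 = 1416.1.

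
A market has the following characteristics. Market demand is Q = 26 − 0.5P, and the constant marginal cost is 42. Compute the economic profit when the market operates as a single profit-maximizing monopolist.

Profit = 12.5

Inverting demand: P = 52 − 2Q.
Monopoly sets MR = MC: 52 − 4Q = 42 ⇒ Q = 2.5, P = 52 − 2·2.5 = 47.
Profit = (47 − 42)·2.5 = 12.5.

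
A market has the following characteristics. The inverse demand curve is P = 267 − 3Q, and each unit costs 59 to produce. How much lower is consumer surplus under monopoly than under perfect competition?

Perfect competition: P = MC = 59, so 267 − 3Q = 59 and Q = 208/3.
CS = ½·(267 − 59)·208/3 = 21632/3.
A monopolist chooses Q where MR = MC. MR = 267 − 6Q; setting this equal to 59 gives Q = 104/3 and P = 163.
CS = ½·(267 − 163)·104/3 = 5408/3.
Change in consumer surplus: 5408/3 − 21632/3 = −5408.

CS falls by 5408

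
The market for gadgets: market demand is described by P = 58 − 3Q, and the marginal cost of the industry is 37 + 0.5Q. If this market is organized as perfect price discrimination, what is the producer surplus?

Under first-degree price discrimination the firm charges each unit its demand price and produces up to where P = MC, i.e. Q = 6. Consumer surplus is zero; producer surplus equals total surplus.
PS = ½·(58 − 37)·6 = 63.

PS = 63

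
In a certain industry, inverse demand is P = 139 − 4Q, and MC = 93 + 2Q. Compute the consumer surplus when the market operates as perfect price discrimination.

With perfect price discrimination, output is the efficient level Q = 23/3 (where demand meets MC), but every buyer pays their willingness to pay: CS = 0 and PS = total surplus.
CS = 0.

CS = 0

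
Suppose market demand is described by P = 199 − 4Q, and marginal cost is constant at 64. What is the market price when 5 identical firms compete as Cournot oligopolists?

Cournot with 5 identical firms: the symmetric best-response condition is 199 − 24q = 64. Each firm produces q = 5.625, total output Q = 28.125, price P = 86.5.

P = 86.5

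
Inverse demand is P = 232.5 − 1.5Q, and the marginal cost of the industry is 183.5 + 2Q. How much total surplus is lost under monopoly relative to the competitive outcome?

DWL = 30.87

Competitive equilibrium sets price equal to marginal cost: 232.5 − 1.5Q = 183.5 + 2Q, so Q = 14 and P = 211.5.
Monopoly sets MR = MC: 232.5 − 3Q = 183.5 + 2Q ⇒ Q = 9.8, P = 232.5 − 1.5·9.8 = 217.8.
CS = ½·(232.5 − 211.5)·14 = 147; PS = (211.5·14 − 183.5·14 − ½·2·14²) = 196; TS = 343.
CS = ½·(232.5 − 217.8)·9.8 = 72.03; PS = (217.8·9.8 − 183.5·9.8 − ½·2·9.8²) = 240.1; TS = 312.13.
DWL = 343 − 312.13 = 30.87.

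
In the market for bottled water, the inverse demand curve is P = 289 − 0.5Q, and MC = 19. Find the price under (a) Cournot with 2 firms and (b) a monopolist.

Cournot: P = 109; Monopoly: P = 154

In a 2-firm Cournot equilibrium, symmetry and the first-order condition give q = (289 − 19)/(1.5) = 180. So Q = 360 and P = 109.
A monopolist chooses Q where MR = MC. MR = 289 − Q; setting this equal to 19 gives Q = 270 and P = 154.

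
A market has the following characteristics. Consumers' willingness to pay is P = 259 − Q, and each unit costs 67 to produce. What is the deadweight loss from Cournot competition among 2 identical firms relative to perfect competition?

DWL = 2048

Competitive firms price at marginal cost: P = 67, giving Q = 192.
With 2 symmetric Cournot firms, each firm's FOC gives 259 − 3q = 67, so q = 64, Q = 2·64 = 128, and P = 131.
DWL is the triangle between Q = 128 and Q = 192: ½·(192 − 128)·(131 − 67) = 2048.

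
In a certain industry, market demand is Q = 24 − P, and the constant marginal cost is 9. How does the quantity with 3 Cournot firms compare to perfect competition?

Inverting demand: P = 24 − Q.
In a 3-firm Cournot equilibrium, symmetry and the first-order condition give q = (24 − 9)/(4) = 3.75. So Q = 11.25 and P = 12.75.
Perfect competition: P = MC = 9, so 24 − Q = 9 and Q = 15.

Cournot: Q = 11.25; Competition: Q = 15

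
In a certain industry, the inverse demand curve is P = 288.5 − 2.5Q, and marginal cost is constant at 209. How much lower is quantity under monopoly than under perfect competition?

Under competition P = MC = 209, so Q = (288.5 − 209)/2.5 = 31.8.
The monopolist equates marginal revenue to marginal cost: 288.5 − 5Q = 209, so Q = 15.9. From demand, P = 248.75.
Change in quantity: 15.9 − 31.8 = −15.9.

Quantity falls by 15.9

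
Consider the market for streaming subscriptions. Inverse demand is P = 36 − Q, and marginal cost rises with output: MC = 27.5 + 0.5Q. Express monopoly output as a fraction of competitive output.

Q_m/Q_c = 0.6

Monopoly sets MR = MC: 36 − 2Q = 27.5 + 0.5Q ⇒ Q = 3.4, P = 36 − 3.4 = 32.6.
Under competition P = MC: 36 − Q = 27.5 + 0.5Q ⇒ Q = 17/3, P = 91/3.
Ratio Q_m/Q_c = 3.4/(17/3) = 0.6.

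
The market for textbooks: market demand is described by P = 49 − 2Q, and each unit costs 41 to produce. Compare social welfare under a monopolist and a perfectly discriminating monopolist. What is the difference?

TS rises by 4

The monopolist equates marginal revenue to marginal cost: 49 − 4Q = 41, so Q = 2. From demand, P = 45.
CS = ½·(49 − 45)·2 = 4; PS = (45 − 41)·2 = 8; TS = 12.
Under first-degree price discrimination the firm charges each unit its demand price and produces up to where P = MC, i.e. Q = 4. Consumer surplus is zero; producer surplus equals total surplus.
TS = 16 (equal to competitive TS).
Change in social welfare: 16 − 12 = 4.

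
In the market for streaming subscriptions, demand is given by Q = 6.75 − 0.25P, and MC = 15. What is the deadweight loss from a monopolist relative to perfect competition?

DWL = 4.5

Inverting demand: P = 27 − 4Q.
Perfect competition: P = MC = 15, so 27 − 4Q = 15 and Q = 3.
The monopolist equates marginal revenue to marginal cost: 27 − 8Q = 15, so Q = 1.5. From demand, P = 21.
DWL is the triangle between Q = 1.5 and Q = 3: ½·(3 − 1.5)·(21 − 15) = 4.5.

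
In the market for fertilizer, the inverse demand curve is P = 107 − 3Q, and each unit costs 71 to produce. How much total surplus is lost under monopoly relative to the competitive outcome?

Under competition P = MC = 71, so Q = (107 − 71)/3 = 12.
A monopolist chooses Q where MR = MC. MR = 107 − 6Q; setting this equal to 71 gives Q = 6 and P = 89.
DWL is the triangle between Q = 6 and Q = 12: ½·(12 − 6)·(89 − 71) = 54.

DWL = 54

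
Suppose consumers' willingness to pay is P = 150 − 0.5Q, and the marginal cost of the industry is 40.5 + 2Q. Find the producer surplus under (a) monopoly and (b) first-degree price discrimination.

A monopolist chooses Q where MR = MC. MR = 150 − Q; setting this equal to 40.5 + 2Q gives Q = 36.5 and P = 131.75.
PS = P·Q − VC(Q) = 131.75·36.5 − (40.5·36.5 + ½·2·36.5²) = 1998.375.
Under first-degree price discrimination the firm charges each unit its demand price and produces up to where P = MC, i.e. Q = 43.8. Consumer surplus is zero; producer surplus equals total surplus.
PS = ½·(150 − 40.5)·43.8 = 2398.05.

Monopoly: PS = 1998.375; Perfect PD: PS = 2398.05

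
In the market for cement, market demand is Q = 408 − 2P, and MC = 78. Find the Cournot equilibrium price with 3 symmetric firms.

Inverting demand: P = 204 − 0.5Q.
With 3 symmetric Cournot firms, each firm's FOC gives 204 − 2q = 78, so q = 63, Q = 3·63 = 189, and P = 109.5.

P = 109.5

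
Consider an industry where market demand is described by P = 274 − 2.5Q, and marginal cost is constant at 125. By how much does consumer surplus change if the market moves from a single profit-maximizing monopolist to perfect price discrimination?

CS falls by 1110.05

The monopolist equates marginal revenue to marginal cost: 274 − 5Q = 125, so Q = 29.8. From demand, P = 199.5.
CS = ½·(274 − 199.5)·29.8 = 1110.05.
Under first-degree price discrimination the firm charges each unit its demand price and produces up to where P = MC, i.e. Q = 59.6. Consumer surplus is zero; producer surplus equals total surplus.
CS = 0.
Change in consumer surplus: 0 − 1110.05 = −1110.05.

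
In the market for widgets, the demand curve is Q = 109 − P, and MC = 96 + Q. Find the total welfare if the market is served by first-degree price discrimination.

TS = 42.25

Inverting demand: P = 109 − Q.
A perfectly discriminating monopolist sells every unit with P(Q) ≥ MC(Q), so output equals the competitive quantity Q = 6.5. Each buyer pays their reservation price, so CS = 0 and the firm captures all surplus.
TS = 42.25 (equal to competitive TS).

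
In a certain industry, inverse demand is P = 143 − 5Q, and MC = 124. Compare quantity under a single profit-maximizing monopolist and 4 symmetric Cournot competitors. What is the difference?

Quantity rises by 1.14

The monopolist equates marginal revenue to marginal cost: 143 − 10Q = 124, so Q = 1.9. From demand, P = 133.5.
Cournot with 4 identical firms: the symmetric best-response condition is 143 − 25q = 124. Each firm produces q = 0.76, total output Q = 3.04, price P = 127.8.
Change in quantity: 3.04 − 1.9 = 1.14.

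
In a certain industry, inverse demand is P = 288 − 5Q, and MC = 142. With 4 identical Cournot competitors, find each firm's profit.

Cournot with 4 identical firms: the symmetric best-response condition is 288 − 25q = 142. Each firm produces q = 5.84, total output Q = 23.36, price P = 171.2.
Each firm's profit = (171.2 − 142)·5.84 = 170.528.

π_i = 170.528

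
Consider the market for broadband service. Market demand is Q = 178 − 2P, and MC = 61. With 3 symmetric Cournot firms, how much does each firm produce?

Inverting demand: P = 89 − 0.5Q.
With 3 symmetric Cournot firms, each firm's FOC gives 89 − 2q = 61, so q = 14, Q = 3·14 = 42, and P = 68.

q_i = 14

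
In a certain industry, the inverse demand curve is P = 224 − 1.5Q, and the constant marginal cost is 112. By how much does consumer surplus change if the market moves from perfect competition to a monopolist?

CS falls by 3136

Competitive firms price at marginal cost: P = 112, giving Q = 224/3.
CS = ½·(224 − 112)·224/3 = 12544/3.
Monopoly sets MR = MC: 224 − 3Q = 112 ⇒ Q = 112/3, P = 224 − 1.5·112/3 = 168.
CS = ½·(224 − 168)·112/3 = 3136/3.
Change in consumer surplus: 3136/3 − 12544/3 = −3136.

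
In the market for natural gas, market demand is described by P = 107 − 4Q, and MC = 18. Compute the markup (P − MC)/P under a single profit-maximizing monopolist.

Lerner index = 0.712

Monopoly sets MR = MC: 107 − 8Q = 18 ⇒ Q = 11.125, P = 107 − 4·11.125 = 62.5.
Lerner index = (P − MC)/P = (62.5 − 18)/62.5 = 0.712.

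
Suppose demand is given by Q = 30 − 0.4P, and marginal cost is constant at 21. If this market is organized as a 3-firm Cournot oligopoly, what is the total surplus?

TS = 546.75

Inverting demand: P = 75 − 2.5Q.
With 3 symmetric Cournot firms, each firm's FOC gives 75 − 10q = 21, so q = 5.4, Q = 3·5.4 = 16.2, and P = 34.5.
CS = ½·(75 − 34.5)·16.2 = 328.05; PS = (34.5 − 21)·16.2 = 218.7; TS = 546.75.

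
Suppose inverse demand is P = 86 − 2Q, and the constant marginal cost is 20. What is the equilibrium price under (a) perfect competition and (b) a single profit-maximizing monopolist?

Competition: P = 20; Monopoly: P = 53

Perfect competition: P = MC = 20, so 86 − 2Q = 20 and Q = 33.
The monopolist equates marginal revenue to marginal cost: 86 − 4Q = 20, so Q = 16.5. From demand, P = 53.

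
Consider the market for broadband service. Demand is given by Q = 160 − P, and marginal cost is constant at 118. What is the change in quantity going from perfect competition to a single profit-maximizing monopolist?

Quantity falls by 21

Inverting demand: P = 160 − Q.
Under competition P = MC = 118, so Q = (160 − 118)/1 = 42.
A monopolist chooses Q where MR = MC. MR = 160 − 2Q; setting this equal to 118 gives Q = 21 and P = 139.
Change in quantity: 21 − 42 = −21.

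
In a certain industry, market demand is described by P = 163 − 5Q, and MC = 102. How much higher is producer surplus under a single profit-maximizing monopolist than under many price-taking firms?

Producer surplus rises by 186.05

Under competition P = MC = 102, so Q = (163 − 102)/5 = 12.2.
PS = (102 − 102)·12.2 = 0.
A monopolist chooses Q where MR = MC. MR = 163 − 10Q; setting this equal to 102 gives Q = 6.1 and P = 132.5.
PS = (132.5 − 102)·6.1 = 186.05.
Change in producer surplus: 186.05 − 0 = 186.05.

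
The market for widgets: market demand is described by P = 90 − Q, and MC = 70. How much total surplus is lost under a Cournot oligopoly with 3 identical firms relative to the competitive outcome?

Competitive firms price at marginal cost: P = 70, giving Q = 20.
With 3 symmetric Cournot firms, each firm's FOC gives 90 − 4q = 70, so q = 5, Q = 3·5 = 15, and P = 75.
DWL is the triangle between Q = 15 and Q = 20: ½·(20 − 15)·(75 − 70) = 12.5.

DWL = 12.5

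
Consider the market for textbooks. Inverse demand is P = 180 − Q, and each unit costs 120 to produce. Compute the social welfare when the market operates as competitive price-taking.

TS = 1800

Under competition P = MC = 120, so Q = (180 − 120)/1 = 60.
CS = ½·(180 − 120)·60 = 1800; PS = (120 − 120)·60 = 0; TS = 1800.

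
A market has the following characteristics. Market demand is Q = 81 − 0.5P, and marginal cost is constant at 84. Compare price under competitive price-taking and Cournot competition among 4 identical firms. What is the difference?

Price rises by 15.6

Inverting demand: P = 162 − 2Q.
Under competition P = MC = 84, so Q = (162 − 84)/2 = 39.
With 4 symmetric Cournot firms, each firm's FOC gives 162 − 10q = 84, so q = 7.8, Q = 4·7.8 = 31.2, and P = 99.6.
Change in price: 99.6 − 84 = 15.6.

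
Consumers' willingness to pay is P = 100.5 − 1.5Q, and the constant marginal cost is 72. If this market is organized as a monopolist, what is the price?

The monopolist equates marginal revenue to marginal cost: 100.5 − 3Q = 72, so Q = 9.5. From demand, P = 86.25.

P = 86.25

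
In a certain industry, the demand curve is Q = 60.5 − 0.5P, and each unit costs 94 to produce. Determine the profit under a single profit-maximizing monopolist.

Inverting demand: P = 121 − 2Q.
Monopoly sets MR = MC: 121 − 4Q = 94 ⇒ Q = 6.75, P = 121 − 2·6.75 = 107.5.
Profit = (107.5 − 94)·6.75 = 91.125.

Profit = 91.125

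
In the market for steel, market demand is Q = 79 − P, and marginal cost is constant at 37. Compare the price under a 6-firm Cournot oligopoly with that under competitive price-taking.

Inverting demand: P = 79 − Q.
With 6 symmetric Cournot firms, each firm's FOC gives 79 − 7q = 37, so q = 6, Q = 6·6 = 36, and P = 43.
Competitive firms price at marginal cost: P = 37, giving Q = 42.

Cournot: P = 43; Competition: P = 37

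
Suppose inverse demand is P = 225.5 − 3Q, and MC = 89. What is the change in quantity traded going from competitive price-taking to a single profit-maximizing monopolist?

Quantity traded falls by 22.75

Under competition P = MC = 89, so Q = (225.5 − 89)/3 = 45.5.
A monopolist chooses Q where MR = MC. MR = 225.5 − 6Q; setting this equal to 89 gives Q = 22.75 and P = 157.25.
Change in quantity traded: 22.75 − 45.5 = −22.75.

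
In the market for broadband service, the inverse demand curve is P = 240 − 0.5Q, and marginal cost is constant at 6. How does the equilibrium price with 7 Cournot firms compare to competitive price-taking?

In a 7-firm Cournot equilibrium, symmetry and the first-order condition give q = (240 − 6)/(4) = 58.5. So Q = 409.5 and P = 35.25.
Competitive firms price at marginal cost: P = 6, giving Q = 468.

Cournot: P = 35.25; Competition: P = 6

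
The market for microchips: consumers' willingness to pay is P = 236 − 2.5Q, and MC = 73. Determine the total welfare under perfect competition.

TS = 5313.8

Competitive firms price at marginal cost: P = 73, giving Q = 65.2.
CS = ½·(236 − 73)·65.2 = 5313.8; PS = (73 − 73)·65.2 = 0; TS = 5313.8.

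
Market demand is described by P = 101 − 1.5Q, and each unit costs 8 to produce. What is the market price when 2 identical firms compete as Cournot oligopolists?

P = 39

Cournot with 2 identical firms: the symmetric best-response condition is 101 − 4.5q = 8. Each firm produces q = 62/3, total output Q = 124/3, price P = 39.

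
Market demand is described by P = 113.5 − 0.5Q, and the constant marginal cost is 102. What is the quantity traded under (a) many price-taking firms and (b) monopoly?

Competitive firms price at marginal cost: P = 102, giving Q = 23.
Monopoly sets MR = MC: 113.5 − Q = 102 ⇒ Q = 11.5, P = 113.5 − 0.5·11.5 = 107.75.

Competition: Q = 23; Monopoly: Q = 11.5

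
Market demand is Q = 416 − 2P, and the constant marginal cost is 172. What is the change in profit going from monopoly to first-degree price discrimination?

Profit rises by 648

Inverting demand: P = 208 − 0.5Q.
Monopoly sets MR = MC: 208 − Q = 172 ⇒ Q = 36, P = 208 − 0.5·36 = 190.
Profit = (190 − 172)·36 = 648.
With perfect price discrimination, output is the efficient level Q = 72 (where demand meets MC), but every buyer pays their willingness to pay: CS = 0 and PS = total surplus.
PS equals the full surplus area, 1296. Profit = 1296 = 1296.
Change in profit: 1296 − 648 = 648.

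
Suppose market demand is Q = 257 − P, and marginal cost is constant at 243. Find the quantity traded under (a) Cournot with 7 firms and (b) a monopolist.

Cournot: Q = 12.25; Monopoly: Q = 7

Inverting demand: P = 257 − Q.
Cournot with 7 identical firms: the symmetric best-response condition is 257 − 8q = 243. Each firm produces q = 1.75, total output Q = 12.25, price P = 244.75.
A monopolist chooses Q where MR = MC. MR = 257 − 2Q; setting this equal to 243 gives Q = 7 and P = 250.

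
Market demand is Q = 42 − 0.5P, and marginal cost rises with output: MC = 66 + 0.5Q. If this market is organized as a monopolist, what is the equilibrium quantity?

Q = 4

Inverting demand: P = 84 − 2Q.
Monopoly sets MR = MC: 84 − 4Q = 66 + 0.5Q ⇒ Q = 4, P = 84 − 2·4 = 76.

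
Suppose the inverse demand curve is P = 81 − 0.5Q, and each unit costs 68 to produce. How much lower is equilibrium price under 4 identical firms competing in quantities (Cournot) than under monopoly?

P falls by 3.9

The monopolist equates marginal revenue to marginal cost: 81 − Q = 68, so Q = 13. From demand, P = 74.5.
With 4 symmetric Cournot firms, each firm's FOC gives 81 − 2.5q = 68, so q = 5.2, Q = 4·5.2 = 20.8, and P = 70.6.
Change in equilibrium price: 70.6 − 74.5 = −3.9.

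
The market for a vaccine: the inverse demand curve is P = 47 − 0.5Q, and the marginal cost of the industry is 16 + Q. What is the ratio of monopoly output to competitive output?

The monopolist equates marginal revenue to marginal cost: 47 − Q = 16 + Q, so Q = 15.5. From demand, P = 39.25.
Competitive equilibrium sets price equal to marginal cost: 47 − 0.5Q = 16 + Q, so Q = 62/3 and P = 110/3.
Ratio Q_m/Q_c = 15.5/(62/3) = 0.75.

Q_m/Q_c = 0.75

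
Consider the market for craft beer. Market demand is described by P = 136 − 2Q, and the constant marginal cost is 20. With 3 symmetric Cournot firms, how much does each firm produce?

q_i = 14.5

In a 3-firm Cournot equilibrium, symmetry and the first-order condition give q = (136 − 20)/(8) = 14.5. So Q = 43.5 and P = 49.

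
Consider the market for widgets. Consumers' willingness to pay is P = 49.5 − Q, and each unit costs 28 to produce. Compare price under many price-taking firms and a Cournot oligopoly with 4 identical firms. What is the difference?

Price rises by 4.3

Under competition P = MC = 28, so Q = (49.5 − 28)/1 = 21.5.
Cournot with 4 identical firms: the symmetric best-response condition is 49.5 − 5q = 28. Each firm produces q = 4.3, total output Q = 17.2, price P = 32.3.
Change in price: 32.3 − 28 = 4.3.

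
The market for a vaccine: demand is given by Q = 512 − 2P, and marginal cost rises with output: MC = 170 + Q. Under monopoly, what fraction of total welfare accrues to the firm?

Inverting demand: P = 256 − 0.5Q.
Monopoly sets MR = MC: 256 − Q = 170 + Q ⇒ Q = 43, P = 256 − 0.5·43 = 234.5.
CS = ½·(256 − 234.5)·43 = 462.25.
PS = P·Q − VC(Q) = 234.5·43 − (170·43 + ½·1·43²) = 1849.
Share captured = PS/TS = 1849/2311.25 = 0.8.

PS/TS = 0.8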